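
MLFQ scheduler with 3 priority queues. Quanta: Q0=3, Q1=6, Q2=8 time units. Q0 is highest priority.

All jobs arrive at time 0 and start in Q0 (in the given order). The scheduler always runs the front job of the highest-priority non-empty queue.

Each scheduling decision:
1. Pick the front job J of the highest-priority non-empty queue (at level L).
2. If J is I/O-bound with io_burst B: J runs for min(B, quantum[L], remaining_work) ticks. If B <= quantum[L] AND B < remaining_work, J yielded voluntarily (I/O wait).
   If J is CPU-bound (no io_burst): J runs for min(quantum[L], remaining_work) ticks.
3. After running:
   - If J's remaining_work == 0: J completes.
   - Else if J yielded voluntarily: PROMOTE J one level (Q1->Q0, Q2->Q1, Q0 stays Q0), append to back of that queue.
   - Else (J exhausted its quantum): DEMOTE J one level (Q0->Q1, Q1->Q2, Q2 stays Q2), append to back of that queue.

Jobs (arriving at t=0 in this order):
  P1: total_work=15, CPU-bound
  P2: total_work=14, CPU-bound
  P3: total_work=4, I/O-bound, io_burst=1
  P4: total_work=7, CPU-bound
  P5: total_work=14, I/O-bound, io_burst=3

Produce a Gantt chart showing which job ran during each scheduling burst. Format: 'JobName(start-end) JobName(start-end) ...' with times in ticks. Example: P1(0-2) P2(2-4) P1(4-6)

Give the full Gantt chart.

t=0-3: P1@Q0 runs 3, rem=12, quantum used, demote→Q1. Q0=[P2,P3,P4,P5] Q1=[P1] Q2=[]
t=3-6: P2@Q0 runs 3, rem=11, quantum used, demote→Q1. Q0=[P3,P4,P5] Q1=[P1,P2] Q2=[]
t=6-7: P3@Q0 runs 1, rem=3, I/O yield, promote→Q0. Q0=[P4,P5,P3] Q1=[P1,P2] Q2=[]
t=7-10: P4@Q0 runs 3, rem=4, quantum used, demote→Q1. Q0=[P5,P3] Q1=[P1,P2,P4] Q2=[]
t=10-13: P5@Q0 runs 3, rem=11, I/O yield, promote→Q0. Q0=[P3,P5] Q1=[P1,P2,P4] Q2=[]
t=13-14: P3@Q0 runs 1, rem=2, I/O yield, promote→Q0. Q0=[P5,P3] Q1=[P1,P2,P4] Q2=[]
t=14-17: P5@Q0 runs 3, rem=8, I/O yield, promote→Q0. Q0=[P3,P5] Q1=[P1,P2,P4] Q2=[]
t=17-18: P3@Q0 runs 1, rem=1, I/O yield, promote→Q0. Q0=[P5,P3] Q1=[P1,P2,P4] Q2=[]
t=18-21: P5@Q0 runs 3, rem=5, I/O yield, promote→Q0. Q0=[P3,P5] Q1=[P1,P2,P4] Q2=[]
t=21-22: P3@Q0 runs 1, rem=0, completes. Q0=[P5] Q1=[P1,P2,P4] Q2=[]
t=22-25: P5@Q0 runs 3, rem=2, I/O yield, promote→Q0. Q0=[P5] Q1=[P1,P2,P4] Q2=[]
t=25-27: P5@Q0 runs 2, rem=0, completes. Q0=[] Q1=[P1,P2,P4] Q2=[]
t=27-33: P1@Q1 runs 6, rem=6, quantum used, demote→Q2. Q0=[] Q1=[P2,P4] Q2=[P1]
t=33-39: P2@Q1 runs 6, rem=5, quantum used, demote→Q2. Q0=[] Q1=[P4] Q2=[P1,P2]
t=39-43: P4@Q1 runs 4, rem=0, completes. Q0=[] Q1=[] Q2=[P1,P2]
t=43-49: P1@Q2 runs 6, rem=0, completes. Q0=[] Q1=[] Q2=[P2]
t=49-54: P2@Q2 runs 5, rem=0, completes. Q0=[] Q1=[] Q2=[]

Answer: P1(0-3) P2(3-6) P3(6-7) P4(7-10) P5(10-13) P3(13-14) P5(14-17) P3(17-18) P5(18-21) P3(21-22) P5(22-25) P5(25-27) P1(27-33) P2(33-39) P4(39-43) P1(43-49) P2(49-54)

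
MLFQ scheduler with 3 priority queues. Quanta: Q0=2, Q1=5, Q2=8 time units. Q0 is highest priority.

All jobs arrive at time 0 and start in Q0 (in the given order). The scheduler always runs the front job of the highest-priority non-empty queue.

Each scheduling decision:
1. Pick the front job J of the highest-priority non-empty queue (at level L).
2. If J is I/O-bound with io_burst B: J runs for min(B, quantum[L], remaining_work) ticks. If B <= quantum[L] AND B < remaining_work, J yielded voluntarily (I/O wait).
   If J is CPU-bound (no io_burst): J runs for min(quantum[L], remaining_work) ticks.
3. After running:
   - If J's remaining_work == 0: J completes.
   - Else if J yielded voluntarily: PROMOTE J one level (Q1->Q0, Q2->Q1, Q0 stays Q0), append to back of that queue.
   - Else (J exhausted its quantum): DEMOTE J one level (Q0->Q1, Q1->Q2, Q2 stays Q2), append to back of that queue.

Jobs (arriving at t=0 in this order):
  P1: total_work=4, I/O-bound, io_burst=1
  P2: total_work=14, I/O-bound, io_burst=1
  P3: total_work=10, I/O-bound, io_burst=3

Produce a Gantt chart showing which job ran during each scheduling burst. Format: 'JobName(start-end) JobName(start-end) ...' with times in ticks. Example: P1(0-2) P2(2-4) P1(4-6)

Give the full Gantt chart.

Answer: P1(0-1) P2(1-2) P3(2-4) P1(4-5) P2(5-6) P1(6-7) P2(7-8) P1(8-9) P2(9-10) P2(10-11) P2(11-12) P2(12-13) P2(13-14) P2(14-15) P2(15-16) P2(16-17) P2(17-18) P2(18-19) P2(19-20) P3(20-23) P3(23-25) P3(25-28)

Derivation:
t=0-1: P1@Q0 runs 1, rem=3, I/O yield, promote→Q0. Q0=[P2,P3,P1] Q1=[] Q2=[]
t=1-2: P2@Q0 runs 1, rem=13, I/O yield, promote→Q0. Q0=[P3,P1,P2] Q1=[] Q2=[]
t=2-4: P3@Q0 runs 2, rem=8, quantum used, demote→Q1. Q0=[P1,P2] Q1=[P3] Q2=[]
t=4-5: P1@Q0 runs 1, rem=2, I/O yield, promote→Q0. Q0=[P2,P1] Q1=[P3] Q2=[]
t=5-6: P2@Q0 runs 1, rem=12, I/O yield, promote→Q0. Q0=[P1,P2] Q1=[P3] Q2=[]
t=6-7: P1@Q0 runs 1, rem=1, I/O yield, promote→Q0. Q0=[P2,P1] Q1=[P3] Q2=[]
t=7-8: P2@Q0 runs 1, rem=11, I/O yield, promote→Q0. Q0=[P1,P2] Q1=[P3] Q2=[]
t=8-9: P1@Q0 runs 1, rem=0, completes. Q0=[P2] Q1=[P3] Q2=[]
t=9-10: P2@Q0 runs 1, rem=10, I/O yield, promote→Q0. Q0=[P2] Q1=[P3] Q2=[]
t=10-11: P2@Q0 runs 1, rem=9, I/O yield, promote→Q0. Q0=[P2] Q1=[P3] Q2=[]
t=11-12: P2@Q0 runs 1, rem=8, I/O yield, promote→Q0. Q0=[P2] Q1=[P3] Q2=[]
t=12-13: P2@Q0 runs 1, rem=7, I/O yield, promote→Q0. Q0=[P2] Q1=[P3] Q2=[]
t=13-14: P2@Q0 runs 1, rem=6, I/O yield, promote→Q0. Q0=[P2] Q1=[P3] Q2=[]
t=14-15: P2@Q0 runs 1, rem=5, I/O yield, promote→Q0. Q0=[P2] Q1=[P3] Q2=[]
t=15-16: P2@Q0 runs 1, rem=4, I/O yield, promote→Q0. Q0=[P2] Q1=[P3] Q2=[]
t=16-17: P2@Q0 runs 1, rem=3, I/O yield, promote→Q0. Q0=[P2] Q1=[P3] Q2=[]
t=17-18: P2@Q0 runs 1, rem=2, I/O yield, promote→Q0. Q0=[P2] Q1=[P3] Q2=[]
t=18-19: P2@Q0 runs 1, rem=1, I/O yield, promote→Q0. Q0=[P2] Q1=[P3] Q2=[]
t=19-20: P2@Q0 runs 1, rem=0, completes. Q0=[] Q1=[P3] Q2=[]
t=20-23: P3@Q1 runs 3, rem=5, I/O yield, promote→Q0. Q0=[P3] Q1=[] Q2=[]
t=23-25: P3@Q0 runs 2, rem=3, quantum used, demote→Q1. Q0=[] Q1=[P3] Q2=[]
t=25-28: P3@Q1 runs 3, rem=0, completes. Q0=[] Q1=[] Q2=[]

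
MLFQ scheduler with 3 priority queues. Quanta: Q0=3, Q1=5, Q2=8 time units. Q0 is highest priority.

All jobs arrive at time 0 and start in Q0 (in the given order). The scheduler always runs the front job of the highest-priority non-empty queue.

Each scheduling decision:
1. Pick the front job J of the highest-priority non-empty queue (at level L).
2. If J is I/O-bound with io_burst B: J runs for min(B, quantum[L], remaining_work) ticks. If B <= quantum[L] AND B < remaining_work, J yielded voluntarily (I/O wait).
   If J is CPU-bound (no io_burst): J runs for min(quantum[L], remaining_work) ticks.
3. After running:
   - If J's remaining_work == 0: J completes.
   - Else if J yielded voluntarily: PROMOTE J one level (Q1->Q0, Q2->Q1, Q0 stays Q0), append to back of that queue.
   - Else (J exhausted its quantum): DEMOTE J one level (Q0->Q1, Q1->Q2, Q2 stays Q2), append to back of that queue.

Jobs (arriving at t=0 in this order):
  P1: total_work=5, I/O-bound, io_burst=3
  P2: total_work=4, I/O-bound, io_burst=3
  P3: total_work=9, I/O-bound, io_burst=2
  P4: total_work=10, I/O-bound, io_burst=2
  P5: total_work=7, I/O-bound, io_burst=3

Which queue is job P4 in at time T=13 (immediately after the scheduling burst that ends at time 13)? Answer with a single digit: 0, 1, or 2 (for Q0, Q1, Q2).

Answer: 0

Derivation:
t=0-3: P1@Q0 runs 3, rem=2, I/O yield, promote→Q0. Q0=[P2,P3,P4,P5,P1] Q1=[] Q2=[]
t=3-6: P2@Q0 runs 3, rem=1, I/O yield, promote→Q0. Q0=[P3,P4,P5,P1,P2] Q1=[] Q2=[]
t=6-8: P3@Q0 runs 2, rem=7, I/O yield, promote→Q0. Q0=[P4,P5,P1,P2,P3] Q1=[] Q2=[]
t=8-10: P4@Q0 runs 2, rem=8, I/O yield, promote→Q0. Q0=[P5,P1,P2,P3,P4] Q1=[] Q2=[]
t=10-13: P5@Q0 runs 3, rem=4, I/O yield, promote→Q0. Q0=[P1,P2,P3,P4,P5] Q1=[] Q2=[]
t=13-15: P1@Q0 runs 2, rem=0, completes. Q0=[P2,P3,P4,P5] Q1=[] Q2=[]
t=15-16: P2@Q0 runs 1, rem=0, completes. Q0=[P3,P4,P5] Q1=[] Q2=[]
t=16-18: P3@Q0 runs 2, rem=5, I/O yield, promote→Q0. Q0=[P4,P5,P3] Q1=[] Q2=[]
t=18-20: P4@Q0 runs 2, rem=6, I/O yield, promote→Q0. Q0=[P5,P3,P4] Q1=[] Q2=[]
t=20-23: P5@Q0 runs 3, rem=1, I/O yield, promote→Q0. Q0=[P3,P4,P5] Q1=[] Q2=[]
t=23-25: P3@Q0 runs 2, rem=3, I/O yield, promote→Q0. Q0=[P4,P5,P3] Q1=[] Q2=[]
t=25-27: P4@Q0 runs 2, rem=4, I/O yield, promote→Q0. Q0=[P5,P3,P4] Q1=[] Q2=[]
t=27-28: P5@Q0 runs 1, rem=0, completes. Q0=[P3,P4] Q1=[] Q2=[]
t=28-30: P3@Q0 runs 2, rem=1, I/O yield, promote→Q0. Q0=[P4,P3] Q1=[] Q2=[]
t=30-32: P4@Q0 runs 2, rem=2, I/O yield, promote→Q0. Q0=[P3,P4] Q1=[] Q2=[]
t=32-33: P3@Q0 runs 1, rem=0, completes. Q0=[P4] Q1=[] Q2=[]
t=33-35: P4@Q0 runs 2, rem=0, completes. Q0=[] Q1=[] Q2=[]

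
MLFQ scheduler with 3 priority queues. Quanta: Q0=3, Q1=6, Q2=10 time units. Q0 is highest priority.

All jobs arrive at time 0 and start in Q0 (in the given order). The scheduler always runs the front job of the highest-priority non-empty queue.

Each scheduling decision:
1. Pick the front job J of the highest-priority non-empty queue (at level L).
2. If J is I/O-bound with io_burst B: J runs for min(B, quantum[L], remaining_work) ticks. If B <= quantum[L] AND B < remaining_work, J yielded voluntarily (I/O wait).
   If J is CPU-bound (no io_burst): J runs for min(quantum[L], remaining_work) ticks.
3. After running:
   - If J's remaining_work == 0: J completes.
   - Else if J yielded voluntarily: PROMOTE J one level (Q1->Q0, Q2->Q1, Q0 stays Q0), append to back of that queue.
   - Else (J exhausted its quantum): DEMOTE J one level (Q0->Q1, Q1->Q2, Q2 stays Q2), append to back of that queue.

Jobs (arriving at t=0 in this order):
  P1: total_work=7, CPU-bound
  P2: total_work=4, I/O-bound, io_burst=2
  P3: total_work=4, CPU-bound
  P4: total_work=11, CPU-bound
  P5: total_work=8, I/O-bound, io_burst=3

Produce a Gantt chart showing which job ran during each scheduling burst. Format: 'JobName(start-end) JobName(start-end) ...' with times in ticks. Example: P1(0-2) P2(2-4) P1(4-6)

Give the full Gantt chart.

Answer: P1(0-3) P2(3-5) P3(5-8) P4(8-11) P5(11-14) P2(14-16) P5(16-19) P5(19-21) P1(21-25) P3(25-26) P4(26-32) P4(32-34)

Derivation:
t=0-3: P1@Q0 runs 3, rem=4, quantum used, demote→Q1. Q0=[P2,P3,P4,P5] Q1=[P1] Q2=[]
t=3-5: P2@Q0 runs 2, rem=2, I/O yield, promote→Q0. Q0=[P3,P4,P5,P2] Q1=[P1] Q2=[]
t=5-8: P3@Q0 runs 3, rem=1, quantum used, demote→Q1. Q0=[P4,P5,P2] Q1=[P1,P3] Q2=[]
t=8-11: P4@Q0 runs 3, rem=8, quantum used, demote→Q1. Q0=[P5,P2] Q1=[P1,P3,P4] Q2=[]
t=11-14: P5@Q0 runs 3, rem=5, I/O yield, promote→Q0. Q0=[P2,P5] Q1=[P1,P3,P4] Q2=[]
t=14-16: P2@Q0 runs 2, rem=0, completes. Q0=[P5] Q1=[P1,P3,P4] Q2=[]
t=16-19: P5@Q0 runs 3, rem=2, I/O yield, promote→Q0. Q0=[P5] Q1=[P1,P3,P4] Q2=[]
t=19-21: P5@Q0 runs 2, rem=0, completes. Q0=[] Q1=[P1,P3,P4] Q2=[]
t=21-25: P1@Q1 runs 4, rem=0, completes. Q0=[] Q1=[P3,P4] Q2=[]
t=25-26: P3@Q1 runs 1, rem=0, completes. Q0=[] Q1=[P4] Q2=[]
t=26-32: P4@Q1 runs 6, rem=2, quantum used, demote→Q2. Q0=[] Q1=[] Q2=[P4]
t=32-34: P4@Q2 runs 2, rem=0, completes. Q0=[] Q1=[] Q2=[]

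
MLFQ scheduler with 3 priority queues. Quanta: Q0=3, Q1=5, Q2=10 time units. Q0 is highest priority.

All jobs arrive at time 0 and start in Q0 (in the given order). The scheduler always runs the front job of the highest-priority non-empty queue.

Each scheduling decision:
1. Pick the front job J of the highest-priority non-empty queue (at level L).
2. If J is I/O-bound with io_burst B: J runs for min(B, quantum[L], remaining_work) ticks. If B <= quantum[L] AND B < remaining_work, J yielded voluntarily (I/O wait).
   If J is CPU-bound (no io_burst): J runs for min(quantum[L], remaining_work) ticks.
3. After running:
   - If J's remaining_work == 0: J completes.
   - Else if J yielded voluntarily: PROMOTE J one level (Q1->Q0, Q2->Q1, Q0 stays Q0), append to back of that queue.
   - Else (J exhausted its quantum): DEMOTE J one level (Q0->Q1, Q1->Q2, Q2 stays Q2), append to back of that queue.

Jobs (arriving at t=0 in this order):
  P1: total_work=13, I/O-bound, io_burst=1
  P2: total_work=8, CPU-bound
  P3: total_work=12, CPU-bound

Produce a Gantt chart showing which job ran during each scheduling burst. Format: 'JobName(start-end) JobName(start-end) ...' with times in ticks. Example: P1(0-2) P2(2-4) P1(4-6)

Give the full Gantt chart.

Answer: P1(0-1) P2(1-4) P3(4-7) P1(7-8) P1(8-9) P1(9-10) P1(10-11) P1(11-12) P1(12-13) P1(13-14) P1(14-15) P1(15-16) P1(16-17) P1(17-18) P1(18-19) P2(19-24) P3(24-29) P3(29-33)

Derivation:
t=0-1: P1@Q0 runs 1, rem=12, I/O yield, promote→Q0. Q0=[P2,P3,P1] Q1=[] Q2=[]
t=1-4: P2@Q0 runs 3, rem=5, quantum used, demote→Q1. Q0=[P3,P1] Q1=[P2] Q2=[]
t=4-7: P3@Q0 runs 3, rem=9, quantum used, demote→Q1. Q0=[P1] Q1=[P2,P3] Q2=[]
t=7-8: P1@Q0 runs 1, rem=11, I/O yield, promote→Q0. Q0=[P1] Q1=[P2,P3] Q2=[]
t=8-9: P1@Q0 runs 1, rem=10, I/O yield, promote→Q0. Q0=[P1] Q1=[P2,P3] Q2=[]
t=9-10: P1@Q0 runs 1, rem=9, I/O yield, promote→Q0. Q0=[P1] Q1=[P2,P3] Q2=[]
t=10-11: P1@Q0 runs 1, rem=8, I/O yield, promote→Q0. Q0=[P1] Q1=[P2,P3] Q2=[]
t=11-12: P1@Q0 runs 1, rem=7, I/O yield, promote→Q0. Q0=[P1] Q1=[P2,P3] Q2=[]
t=12-13: P1@Q0 runs 1, rem=6, I/O yield, promote→Q0. Q0=[P1] Q1=[P2,P3] Q2=[]
t=13-14: P1@Q0 runs 1, rem=5, I/O yield, promote→Q0. Q0=[P1] Q1=[P2,P3] Q2=[]
t=14-15: P1@Q0 runs 1, rem=4, I/O yield, promote→Q0. Q0=[P1] Q1=[P2,P3] Q2=[]
t=15-16: P1@Q0 runs 1, rem=3, I/O yield, promote→Q0. Q0=[P1] Q1=[P2,P3] Q2=[]
t=16-17: P1@Q0 runs 1, rem=2, I/O yield, promote→Q0. Q0=[P1] Q1=[P2,P3] Q2=[]
t=17-18: P1@Q0 runs 1, rem=1, I/O yield, promote→Q0. Q0=[P1] Q1=[P2,P3] Q2=[]
t=18-19: P1@Q0 runs 1, rem=0, completes. Q0=[] Q1=[P2,P3] Q2=[]
t=19-24: P2@Q1 runs 5, rem=0, completes. Q0=[] Q1=[P3] Q2=[]
t=24-29: P3@Q1 runs 5, rem=4, quantum used, demote→Q2. Q0=[] Q1=[] Q2=[P3]
t=29-33: P3@Q2 runs 4, rem=0, completes. Q0=[] Q1=[] Q2=[]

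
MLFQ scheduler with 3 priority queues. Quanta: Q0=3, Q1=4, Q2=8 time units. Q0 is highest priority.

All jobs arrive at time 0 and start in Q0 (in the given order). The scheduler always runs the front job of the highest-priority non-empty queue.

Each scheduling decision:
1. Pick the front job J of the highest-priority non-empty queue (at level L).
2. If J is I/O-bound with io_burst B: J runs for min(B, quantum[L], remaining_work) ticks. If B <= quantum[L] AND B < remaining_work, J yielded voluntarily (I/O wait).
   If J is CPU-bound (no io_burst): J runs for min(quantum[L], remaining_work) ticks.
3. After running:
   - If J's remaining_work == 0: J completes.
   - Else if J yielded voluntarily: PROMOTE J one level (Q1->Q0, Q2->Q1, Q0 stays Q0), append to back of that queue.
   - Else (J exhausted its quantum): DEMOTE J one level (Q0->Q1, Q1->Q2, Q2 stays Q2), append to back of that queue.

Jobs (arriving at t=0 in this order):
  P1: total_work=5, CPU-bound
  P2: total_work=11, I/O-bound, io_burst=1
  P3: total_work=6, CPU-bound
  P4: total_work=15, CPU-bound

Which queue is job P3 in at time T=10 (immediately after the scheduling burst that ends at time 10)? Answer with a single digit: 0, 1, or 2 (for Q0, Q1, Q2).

Answer: 1

Derivation:
t=0-3: P1@Q0 runs 3, rem=2, quantum used, demote→Q1. Q0=[P2,P3,P4] Q1=[P1] Q2=[]
t=3-4: P2@Q0 runs 1, rem=10, I/O yield, promote→Q0. Q0=[P3,P4,P2] Q1=[P1] Q2=[]
t=4-7: P3@Q0 runs 3, rem=3, quantum used, demote→Q1. Q0=[P4,P2] Q1=[P1,P3] Q2=[]
t=7-10: P4@Q0 runs 3, rem=12, quantum used, demote→Q1. Q0=[P2] Q1=[P1,P3,P4] Q2=[]
t=10-11: P2@Q0 runs 1, rem=9, I/O yield, promote→Q0. Q0=[P2] Q1=[P1,P3,P4] Q2=[]
t=11-12: P2@Q0 runs 1, rem=8, I/O yield, promote→Q0. Q0=[P2] Q1=[P1,P3,P4] Q2=[]
t=12-13: P2@Q0 runs 1, rem=7, I/O yield, promote→Q0. Q0=[P2] Q1=[P1,P3,P4] Q2=[]
t=13-14: P2@Q0 runs 1, rem=6, I/O yield, promote→Q0. Q0=[P2] Q1=[P1,P3,P4] Q2=[]
t=14-15: P2@Q0 runs 1, rem=5, I/O yield, promote→Q0. Q0=[P2] Q1=[P1,P3,P4] Q2=[]
t=15-16: P2@Q0 runs 1, rem=4, I/O yield, promote→Q0. Q0=[P2] Q1=[P1,P3,P4] Q2=[]
t=16-17: P2@Q0 runs 1, rem=3, I/O yield, promote→Q0. Q0=[P2] Q1=[P1,P3,P4] Q2=[]
t=17-18: P2@Q0 runs 1, rem=2, I/O yield, promote→Q0. Q0=[P2] Q1=[P1,P3,P4] Q2=[]
t=18-19: P2@Q0 runs 1, rem=1, I/O yield, promote→Q0. Q0=[P2] Q1=[P1,P3,P4] Q2=[]
t=19-20: P2@Q0 runs 1, rem=0, completes. Q0=[] Q1=[P1,P3,P4] Q2=[]
t=20-22: P1@Q1 runs 2, rem=0, completes. Q0=[] Q1=[P3,P4] Q2=[]
t=22-25: P3@Q1 runs 3, rem=0, completes. Q0=[] Q1=[P4] Q2=[]
t=25-29: P4@Q1 runs 4, rem=8, quantum used, demote→Q2. Q0=[] Q1=[] Q2=[P4]
t=29-37: P4@Q2 runs 8, rem=0, completes. Q0=[] Q1=[] Q2=[]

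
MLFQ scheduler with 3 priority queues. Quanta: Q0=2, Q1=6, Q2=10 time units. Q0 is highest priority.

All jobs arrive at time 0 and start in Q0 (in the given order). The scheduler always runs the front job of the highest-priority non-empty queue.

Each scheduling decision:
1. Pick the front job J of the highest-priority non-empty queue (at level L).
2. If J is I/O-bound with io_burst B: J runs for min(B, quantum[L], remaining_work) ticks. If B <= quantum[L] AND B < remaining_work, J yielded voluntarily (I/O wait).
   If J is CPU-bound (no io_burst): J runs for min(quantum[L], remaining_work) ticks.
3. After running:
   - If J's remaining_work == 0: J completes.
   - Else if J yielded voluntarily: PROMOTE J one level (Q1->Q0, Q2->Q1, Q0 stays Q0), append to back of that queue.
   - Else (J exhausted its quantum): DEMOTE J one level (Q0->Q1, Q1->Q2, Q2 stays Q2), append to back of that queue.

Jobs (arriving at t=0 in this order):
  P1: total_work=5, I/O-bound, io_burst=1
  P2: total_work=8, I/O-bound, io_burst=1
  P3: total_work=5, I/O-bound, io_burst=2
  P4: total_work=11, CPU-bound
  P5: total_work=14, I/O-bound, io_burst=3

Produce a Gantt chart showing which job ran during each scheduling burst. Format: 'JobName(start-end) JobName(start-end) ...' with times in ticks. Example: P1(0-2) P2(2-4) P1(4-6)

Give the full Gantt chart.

t=0-1: P1@Q0 runs 1, rem=4, I/O yield, promote→Q0. Q0=[P2,P3,P4,P5,P1] Q1=[] Q2=[]
t=1-2: P2@Q0 runs 1, rem=7, I/O yield, promote→Q0. Q0=[P3,P4,P5,P1,P2] Q1=[] Q2=[]
t=2-4: P3@Q0 runs 2, rem=3, I/O yield, promote→Q0. Q0=[P4,P5,P1,P2,P3] Q1=[] Q2=[]
t=4-6: P4@Q0 runs 2, rem=9, quantum used, demote→Q1. Q0=[P5,P1,P2,P3] Q1=[P4] Q2=[]
t=6-8: P5@Q0 runs 2, rem=12, quantum used, demote→Q1. Q0=[P1,P2,P3] Q1=[P4,P5] Q2=[]
t=8-9: P1@Q0 runs 1, rem=3, I/O yield, promote→Q0. Q0=[P2,P3,P1] Q1=[P4,P5] Q2=[]
t=9-10: P2@Q0 runs 1, rem=6, I/O yield, promote→Q0. Q0=[P3,P1,P2] Q1=[P4,P5] Q2=[]
t=10-12: P3@Q0 runs 2, rem=1, I/O yield, promote→Q0. Q0=[P1,P2,P3] Q1=[P4,P5] Q2=[]
t=12-13: P1@Q0 runs 1, rem=2, I/O yield, promote→Q0. Q0=[P2,P3,P1] Q1=[P4,P5] Q2=[]
t=13-14: P2@Q0 runs 1, rem=5, I/O yield, promote→Q0. Q0=[P3,P1,P2] Q1=[P4,P5] Q2=[]
t=14-15: P3@Q0 runs 1, rem=0, completes. Q0=[P1,P2] Q1=[P4,P5] Q2=[]
t=15-16: P1@Q0 runs 1, rem=1, I/O yield, promote→Q0. Q0=[P2,P1] Q1=[P4,P5] Q2=[]
t=16-17: P2@Q0 runs 1, rem=4, I/O yield, promote→Q0. Q0=[P1,P2] Q1=[P4,P5] Q2=[]
t=17-18: P1@Q0 runs 1, rem=0, completes. Q0=[P2] Q1=[P4,P5] Q2=[]
t=18-19: P2@Q0 runs 1, rem=3, I/O yield, promote→Q0. Q0=[P2] Q1=[P4,P5] Q2=[]
t=19-20: P2@Q0 runs 1, rem=2, I/O yield, promote→Q0. Q0=[P2] Q1=[P4,P5] Q2=[]
t=20-21: P2@Q0 runs 1, rem=1, I/O yield, promote→Q0. Q0=[P2] Q1=[P4,P5] Q2=[]
t=21-22: P2@Q0 runs 1, rem=0, completes. Q0=[] Q1=[P4,P5] Q2=[]
t=22-28: P4@Q1 runs 6, rem=3, quantum used, demote→Q2. Q0=[] Q1=[P5] Q2=[P4]
t=28-31: P5@Q1 runs 3, rem=9, I/O yield, promote→Q0. Q0=[P5] Q1=[] Q2=[P4]
t=31-33: P5@Q0 runs 2, rem=7, quantum used, demote→Q1. Q0=[] Q1=[P5] Q2=[P4]
t=33-36: P5@Q1 runs 3, rem=4, I/O yield, promote→Q0. Q0=[P5] Q1=[] Q2=[P4]
t=36-38: P5@Q0 runs 2, rem=2, quantum used, demote→Q1. Q0=[] Q1=[P5] Q2=[P4]
t=38-40: P5@Q1 runs 2, rem=0, completes. Q0=[] Q1=[] Q2=[P4]
t=40-43: P4@Q2 runs 3, rem=0, completes. Q0=[] Q1=[] Q2=[]

Answer: P1(0-1) P2(1-2) P3(2-4) P4(4-6) P5(6-8) P1(8-9) P2(9-10) P3(10-12) P1(12-13) P2(13-14) P3(14-15) P1(15-16) P2(16-17) P1(17-18) P2(18-19) P2(19-20) P2(20-21) P2(21-22) P4(22-28) P5(28-31) P5(31-33) P5(33-36) P5(36-38) P5(38-40) P4(40-43)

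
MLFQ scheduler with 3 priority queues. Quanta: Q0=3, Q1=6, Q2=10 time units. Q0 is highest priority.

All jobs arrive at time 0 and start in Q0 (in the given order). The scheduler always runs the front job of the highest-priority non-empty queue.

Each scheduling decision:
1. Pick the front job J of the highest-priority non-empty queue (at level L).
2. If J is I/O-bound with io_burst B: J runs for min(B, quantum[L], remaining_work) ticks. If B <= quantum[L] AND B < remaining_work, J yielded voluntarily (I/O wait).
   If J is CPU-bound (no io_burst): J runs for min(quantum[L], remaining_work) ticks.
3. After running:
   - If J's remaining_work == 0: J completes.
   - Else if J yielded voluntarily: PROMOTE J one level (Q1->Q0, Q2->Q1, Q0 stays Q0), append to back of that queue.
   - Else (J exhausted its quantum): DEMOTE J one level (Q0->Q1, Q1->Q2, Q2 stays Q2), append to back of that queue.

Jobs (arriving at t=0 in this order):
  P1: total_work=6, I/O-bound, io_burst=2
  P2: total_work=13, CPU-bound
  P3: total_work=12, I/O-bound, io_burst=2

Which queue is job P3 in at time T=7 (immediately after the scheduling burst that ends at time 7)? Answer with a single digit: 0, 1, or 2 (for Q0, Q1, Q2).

Answer: 0

Derivation:
t=0-2: P1@Q0 runs 2, rem=4, I/O yield, promote→Q0. Q0=[P2,P3,P1] Q1=[] Q2=[]
t=2-5: P2@Q0 runs 3, rem=10, quantum used, demote→Q1. Q0=[P3,P1] Q1=[P2] Q2=[]
t=5-7: P3@Q0 runs 2, rem=10, I/O yield, promote→Q0. Q0=[P1,P3] Q1=[P2] Q2=[]
t=7-9: P1@Q0 runs 2, rem=2, I/O yield, promote→Q0. Q0=[P3,P1] Q1=[P2] Q2=[]
t=9-11: P3@Q0 runs 2, rem=8, I/O yield, promote→Q0. Q0=[P1,P3] Q1=[P2] Q2=[]
t=11-13: P1@Q0 runs 2, rem=0, completes. Q0=[P3] Q1=[P2] Q2=[]
t=13-15: P3@Q0 runs 2, rem=6, I/O yield, promote→Q0. Q0=[P3] Q1=[P2] Q2=[]
t=15-17: P3@Q0 runs 2, rem=4, I/O yield, promote→Q0. Q0=[P3] Q1=[P2] Q2=[]
t=17-19: P3@Q0 runs 2, rem=2, I/O yield, promote→Q0. Q0=[P3] Q1=[P2] Q2=[]
t=19-21: P3@Q0 runs 2, rem=0, completes. Q0=[] Q1=[P2] Q2=[]
t=21-27: P2@Q1 runs 6, rem=4, quantum used, demote→Q2. Q0=[] Q1=[] Q2=[P2]
t=27-31: P2@Q2 runs 4, rem=0, completes. Q0=[] Q1=[] Q2=[]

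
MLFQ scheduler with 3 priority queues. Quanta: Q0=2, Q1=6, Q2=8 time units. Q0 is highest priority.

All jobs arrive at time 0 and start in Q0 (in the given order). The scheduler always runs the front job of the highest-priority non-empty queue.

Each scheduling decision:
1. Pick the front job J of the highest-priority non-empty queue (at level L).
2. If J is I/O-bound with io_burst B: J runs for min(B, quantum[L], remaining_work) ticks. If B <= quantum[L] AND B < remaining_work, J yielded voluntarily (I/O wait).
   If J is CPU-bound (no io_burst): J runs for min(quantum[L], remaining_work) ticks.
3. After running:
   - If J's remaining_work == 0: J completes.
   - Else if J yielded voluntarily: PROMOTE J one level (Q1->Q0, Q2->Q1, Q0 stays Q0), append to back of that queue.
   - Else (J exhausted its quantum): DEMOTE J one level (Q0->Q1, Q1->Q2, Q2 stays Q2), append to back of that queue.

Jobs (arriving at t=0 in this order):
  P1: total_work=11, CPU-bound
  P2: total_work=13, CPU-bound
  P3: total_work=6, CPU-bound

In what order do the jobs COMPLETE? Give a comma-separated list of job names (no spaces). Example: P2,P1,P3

t=0-2: P1@Q0 runs 2, rem=9, quantum used, demote→Q1. Q0=[P2,P3] Q1=[P1] Q2=[]
t=2-4: P2@Q0 runs 2, rem=11, quantum used, demote→Q1. Q0=[P3] Q1=[P1,P2] Q2=[]
t=4-6: P3@Q0 runs 2, rem=4, quantum used, demote→Q1. Q0=[] Q1=[P1,P2,P3] Q2=[]
t=6-12: P1@Q1 runs 6, rem=3, quantum used, demote→Q2. Q0=[] Q1=[P2,P3] Q2=[P1]
t=12-18: P2@Q1 runs 6, rem=5, quantum used, demote→Q2. Q0=[] Q1=[P3] Q2=[P1,P2]
t=18-22: P3@Q1 runs 4, rem=0, completes. Q0=[] Q1=[] Q2=[P1,P2]
t=22-25: P1@Q2 runs 3, rem=0, completes. Q0=[] Q1=[] Q2=[P2]
t=25-30: P2@Q2 runs 5, rem=0, completes. Q0=[] Q1=[] Q2=[]

Answer: P3,P1,P2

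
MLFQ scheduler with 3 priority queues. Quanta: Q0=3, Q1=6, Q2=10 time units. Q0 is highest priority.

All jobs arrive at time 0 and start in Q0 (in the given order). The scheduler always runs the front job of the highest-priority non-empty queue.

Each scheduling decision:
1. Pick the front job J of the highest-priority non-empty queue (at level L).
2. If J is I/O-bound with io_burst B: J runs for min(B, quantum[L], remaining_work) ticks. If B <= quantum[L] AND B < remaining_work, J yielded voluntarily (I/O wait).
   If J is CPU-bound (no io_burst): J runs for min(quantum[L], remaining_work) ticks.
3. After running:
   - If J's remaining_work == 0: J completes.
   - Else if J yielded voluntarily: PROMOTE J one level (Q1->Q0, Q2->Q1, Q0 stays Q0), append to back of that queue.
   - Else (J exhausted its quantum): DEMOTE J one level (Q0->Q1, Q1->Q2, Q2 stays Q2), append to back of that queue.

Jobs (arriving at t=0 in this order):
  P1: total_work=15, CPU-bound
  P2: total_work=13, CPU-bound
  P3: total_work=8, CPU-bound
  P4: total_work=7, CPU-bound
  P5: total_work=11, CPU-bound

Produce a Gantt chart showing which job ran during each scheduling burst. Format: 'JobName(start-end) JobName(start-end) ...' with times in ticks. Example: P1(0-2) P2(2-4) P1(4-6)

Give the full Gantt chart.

t=0-3: P1@Q0 runs 3, rem=12, quantum used, demote→Q1. Q0=[P2,P3,P4,P5] Q1=[P1] Q2=[]
t=3-6: P2@Q0 runs 3, rem=10, quantum used, demote→Q1. Q0=[P3,P4,P5] Q1=[P1,P2] Q2=[]
t=6-9: P3@Q0 runs 3, rem=5, quantum used, demote→Q1. Q0=[P4,P5] Q1=[P1,P2,P3] Q2=[]
t=9-12: P4@Q0 runs 3, rem=4, quantum used, demote→Q1. Q0=[P5] Q1=[P1,P2,P3,P4] Q2=[]
t=12-15: P5@Q0 runs 3, rem=8, quantum used, demote→Q1. Q0=[] Q1=[P1,P2,P3,P4,P5] Q2=[]
t=15-21: P1@Q1 runs 6, rem=6, quantum used, demote→Q2. Q0=[] Q1=[P2,P3,P4,P5] Q2=[P1]
t=21-27: P2@Q1 runs 6, rem=4, quantum used, demote→Q2. Q0=[] Q1=[P3,P4,P5] Q2=[P1,P2]
t=27-32: P3@Q1 runs 5, rem=0, completes. Q0=[] Q1=[P4,P5] Q2=[P1,P2]
t=32-36: P4@Q1 runs 4, rem=0, completes. Q0=[] Q1=[P5] Q2=[P1,P2]
t=36-42: P5@Q1 runs 6, rem=2, quantum used, demote→Q2. Q0=[] Q1=[] Q2=[P1,P2,P5]
t=42-48: P1@Q2 runs 6, rem=0, completes. Q0=[] Q1=[] Q2=[P2,P5]
t=48-52: P2@Q2 runs 4, rem=0, completes. Q0=[] Q1=[] Q2=[P5]
t=52-54: P5@Q2 runs 2, rem=0, completes. Q0=[] Q1=[] Q2=[]

Answer: P1(0-3) P2(3-6) P3(6-9) P4(9-12) P5(12-15) P1(15-21) P2(21-27) P3(27-32) P4(32-36) P5(36-42) P1(42-48) P2(48-52) P5(52-54)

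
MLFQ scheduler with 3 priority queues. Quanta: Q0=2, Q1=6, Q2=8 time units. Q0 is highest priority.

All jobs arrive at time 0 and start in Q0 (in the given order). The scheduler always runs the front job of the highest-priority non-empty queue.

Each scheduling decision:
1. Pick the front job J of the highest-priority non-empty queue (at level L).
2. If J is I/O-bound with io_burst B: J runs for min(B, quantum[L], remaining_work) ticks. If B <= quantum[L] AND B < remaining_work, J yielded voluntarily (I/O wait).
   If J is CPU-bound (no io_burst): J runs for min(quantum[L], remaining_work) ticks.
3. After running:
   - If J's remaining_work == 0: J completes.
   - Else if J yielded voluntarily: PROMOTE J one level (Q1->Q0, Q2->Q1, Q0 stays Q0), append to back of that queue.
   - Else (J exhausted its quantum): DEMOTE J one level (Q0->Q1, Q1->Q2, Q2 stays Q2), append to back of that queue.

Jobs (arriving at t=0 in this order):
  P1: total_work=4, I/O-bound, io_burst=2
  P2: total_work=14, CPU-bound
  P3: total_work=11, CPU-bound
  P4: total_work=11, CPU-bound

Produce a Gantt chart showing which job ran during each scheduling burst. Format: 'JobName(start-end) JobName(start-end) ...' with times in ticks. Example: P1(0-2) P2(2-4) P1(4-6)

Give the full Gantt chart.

Answer: P1(0-2) P2(2-4) P3(4-6) P4(6-8) P1(8-10) P2(10-16) P3(16-22) P4(22-28) P2(28-34) P3(34-37) P4(37-40)

Derivation:
t=0-2: P1@Q0 runs 2, rem=2, I/O yield, promote→Q0. Q0=[P2,P3,P4,P1] Q1=[] Q2=[]
t=2-4: P2@Q0 runs 2, rem=12, quantum used, demote→Q1. Q0=[P3,P4,P1] Q1=[P2] Q2=[]
t=4-6: P3@Q0 runs 2, rem=9, quantum used, demote→Q1. Q0=[P4,P1] Q1=[P2,P3] Q2=[]
t=6-8: P4@Q0 runs 2, rem=9, quantum used, demote→Q1. Q0=[P1] Q1=[P2,P3,P4] Q2=[]
t=8-10: P1@Q0 runs 2, rem=0, completes. Q0=[] Q1=[P2,P3,P4] Q2=[]
t=10-16: P2@Q1 runs 6, rem=6, quantum used, demote→Q2. Q0=[] Q1=[P3,P4] Q2=[P2]
t=16-22: P3@Q1 runs 6, rem=3, quantum used, demote→Q2. Q0=[] Q1=[P4] Q2=[P2,P3]
t=22-28: P4@Q1 runs 6, rem=3, quantum used, demote→Q2. Q0=[] Q1=[] Q2=[P2,P3,P4]
t=28-34: P2@Q2 runs 6, rem=0, completes. Q0=[] Q1=[] Q2=[P3,P4]
t=34-37: P3@Q2 runs 3, rem=0, completes. Q0=[] Q1=[] Q2=[P4]
t=37-40: P4@Q2 runs 3, rem=0, completes. Q0=[] Q1=[] Q2=[]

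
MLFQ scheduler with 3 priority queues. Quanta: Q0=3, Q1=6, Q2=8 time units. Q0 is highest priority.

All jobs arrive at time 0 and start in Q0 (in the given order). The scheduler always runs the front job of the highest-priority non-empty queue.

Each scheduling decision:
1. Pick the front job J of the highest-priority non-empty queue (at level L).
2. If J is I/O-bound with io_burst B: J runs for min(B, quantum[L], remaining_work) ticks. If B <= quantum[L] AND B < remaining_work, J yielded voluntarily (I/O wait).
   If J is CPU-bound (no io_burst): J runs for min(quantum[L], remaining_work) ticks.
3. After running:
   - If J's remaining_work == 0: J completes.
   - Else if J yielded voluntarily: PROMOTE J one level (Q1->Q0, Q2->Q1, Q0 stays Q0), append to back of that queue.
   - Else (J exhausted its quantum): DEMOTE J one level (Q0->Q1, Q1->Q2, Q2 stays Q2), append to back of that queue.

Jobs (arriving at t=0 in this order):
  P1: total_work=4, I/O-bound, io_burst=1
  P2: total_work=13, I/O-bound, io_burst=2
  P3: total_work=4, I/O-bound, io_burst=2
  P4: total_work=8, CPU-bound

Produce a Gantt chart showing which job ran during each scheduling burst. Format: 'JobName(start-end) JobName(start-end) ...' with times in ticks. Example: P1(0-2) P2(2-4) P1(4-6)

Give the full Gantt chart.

t=0-1: P1@Q0 runs 1, rem=3, I/O yield, promote→Q0. Q0=[P2,P3,P4,P1] Q1=[] Q2=[]
t=1-3: P2@Q0 runs 2, rem=11, I/O yield, promote→Q0. Q0=[P3,P4,P1,P2] Q1=[] Q2=[]
t=3-5: P3@Q0 runs 2, rem=2, I/O yield, promote→Q0. Q0=[P4,P1,P2,P3] Q1=[] Q2=[]
t=5-8: P4@Q0 runs 3, rem=5, quantum used, demote→Q1. Q0=[P1,P2,P3] Q1=[P4] Q2=[]
t=8-9: P1@Q0 runs 1, rem=2, I/O yield, promote→Q0. Q0=[P2,P3,P1] Q1=[P4] Q2=[]
t=9-11: P2@Q0 runs 2, rem=9, I/O yield, promote→Q0. Q0=[P3,P1,P2] Q1=[P4] Q2=[]
t=11-13: P3@Q0 runs 2, rem=0, completes. Q0=[P1,P2] Q1=[P4] Q2=[]
t=13-14: P1@Q0 runs 1, rem=1, I/O yield, promote→Q0. Q0=[P2,P1] Q1=[P4] Q2=[]
t=14-16: P2@Q0 runs 2, rem=7, I/O yield, promote→Q0. Q0=[P1,P2] Q1=[P4] Q2=[]
t=16-17: P1@Q0 runs 1, rem=0, completes. Q0=[P2] Q1=[P4] Q2=[]
t=17-19: P2@Q0 runs 2, rem=5, I/O yield, promote→Q0. Q0=[P2] Q1=[P4] Q2=[]
t=19-21: P2@Q0 runs 2, rem=3, I/O yield, promote→Q0. Q0=[P2] Q1=[P4] Q2=[]
t=21-23: P2@Q0 runs 2, rem=1, I/O yield, promote→Q0. Q0=[P2] Q1=[P4] Q2=[]
t=23-24: P2@Q0 runs 1, rem=0, completes. Q0=[] Q1=[P4] Q2=[]
t=24-29: P4@Q1 runs 5, rem=0, completes. Q0=[] Q1=[] Q2=[]

Answer: P1(0-1) P2(1-3) P3(3-5) P4(5-8) P1(8-9) P2(9-11) P3(11-13) P1(13-14) P2(14-16) P1(16-17) P2(17-19) P2(19-21) P2(21-23) P2(23-24) P4(24-29)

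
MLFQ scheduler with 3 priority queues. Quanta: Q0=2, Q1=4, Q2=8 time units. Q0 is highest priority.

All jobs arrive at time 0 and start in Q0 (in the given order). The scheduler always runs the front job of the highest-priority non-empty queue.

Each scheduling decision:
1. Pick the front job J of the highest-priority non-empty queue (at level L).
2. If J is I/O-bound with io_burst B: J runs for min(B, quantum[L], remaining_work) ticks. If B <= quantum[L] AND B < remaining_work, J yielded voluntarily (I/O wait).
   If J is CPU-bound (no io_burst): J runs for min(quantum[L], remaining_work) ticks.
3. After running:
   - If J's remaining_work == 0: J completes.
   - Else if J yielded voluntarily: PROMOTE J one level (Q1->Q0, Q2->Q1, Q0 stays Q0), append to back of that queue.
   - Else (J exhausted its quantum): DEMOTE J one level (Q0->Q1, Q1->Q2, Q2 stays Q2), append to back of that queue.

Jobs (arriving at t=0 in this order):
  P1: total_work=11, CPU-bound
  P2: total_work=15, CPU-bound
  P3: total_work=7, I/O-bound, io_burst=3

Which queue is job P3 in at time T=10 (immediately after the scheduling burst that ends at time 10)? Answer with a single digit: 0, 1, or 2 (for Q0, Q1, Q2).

t=0-2: P1@Q0 runs 2, rem=9, quantum used, demote→Q1. Q0=[P2,P3] Q1=[P1] Q2=[]
t=2-4: P2@Q0 runs 2, rem=13, quantum used, demote→Q1. Q0=[P3] Q1=[P1,P2] Q2=[]
t=4-6: P3@Q0 runs 2, rem=5, quantum used, demote→Q1. Q0=[] Q1=[P1,P2,P3] Q2=[]
t=6-10: P1@Q1 runs 4, rem=5, quantum used, demote→Q2. Q0=[] Q1=[P2,P3] Q2=[P1]
t=10-14: P2@Q1 runs 4, rem=9, quantum used, demote→Q2. Q0=[] Q1=[P3] Q2=[P1,P2]
t=14-17: P3@Q1 runs 3, rem=2, I/O yield, promote→Q0. Q0=[P3] Q1=[] Q2=[P1,P2]
t=17-19: P3@Q0 runs 2, rem=0, completes. Q0=[] Q1=[] Q2=[P1,P2]
t=19-24: P1@Q2 runs 5, rem=0, completes. Q0=[] Q1=[] Q2=[P2]
t=24-32: P2@Q2 runs 8, rem=1, quantum used, demote→Q2. Q0=[] Q1=[] Q2=[P2]
t=32-33: P2@Q2 runs 1, rem=0, completes. Q0=[] Q1=[] Q2=[]

Answer: 1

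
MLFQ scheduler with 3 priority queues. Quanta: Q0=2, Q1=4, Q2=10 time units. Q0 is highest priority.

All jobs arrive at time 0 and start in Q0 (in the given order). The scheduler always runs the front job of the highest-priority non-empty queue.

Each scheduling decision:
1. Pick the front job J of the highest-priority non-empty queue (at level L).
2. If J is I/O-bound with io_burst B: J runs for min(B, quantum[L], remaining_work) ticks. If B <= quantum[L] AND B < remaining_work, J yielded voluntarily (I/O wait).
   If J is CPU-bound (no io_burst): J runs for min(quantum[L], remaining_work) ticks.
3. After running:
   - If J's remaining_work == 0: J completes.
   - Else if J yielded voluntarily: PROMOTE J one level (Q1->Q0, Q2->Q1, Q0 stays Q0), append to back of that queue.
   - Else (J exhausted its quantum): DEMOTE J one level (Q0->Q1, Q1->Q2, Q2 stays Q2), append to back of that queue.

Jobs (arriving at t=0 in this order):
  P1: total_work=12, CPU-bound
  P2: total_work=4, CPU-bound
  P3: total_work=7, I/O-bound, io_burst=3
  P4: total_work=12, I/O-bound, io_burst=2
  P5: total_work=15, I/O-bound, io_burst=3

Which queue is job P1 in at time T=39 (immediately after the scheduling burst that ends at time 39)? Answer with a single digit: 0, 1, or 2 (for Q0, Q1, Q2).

Answer: 2

Derivation:
t=0-2: P1@Q0 runs 2, rem=10, quantum used, demote→Q1. Q0=[P2,P3,P4,P5] Q1=[P1] Q2=[]
t=2-4: P2@Q0 runs 2, rem=2, quantum used, demote→Q1. Q0=[P3,P4,P5] Q1=[P1,P2] Q2=[]
t=4-6: P3@Q0 runs 2, rem=5, quantum used, demote→Q1. Q0=[P4,P5] Q1=[P1,P2,P3] Q2=[]
t=6-8: P4@Q0 runs 2, rem=10, I/O yield, promote→Q0. Q0=[P5,P4] Q1=[P1,P2,P3] Q2=[]
t=8-10: P5@Q0 runs 2, rem=13, quantum used, demote→Q1. Q0=[P4] Q1=[P1,P2,P3,P5] Q2=[]
t=10-12: P4@Q0 runs 2, rem=8, I/O yield, promote→Q0. Q0=[P4] Q1=[P1,P2,P3,P5] Q2=[]
t=12-14: P4@Q0 runs 2, rem=6, I/O yield, promote→Q0. Q0=[P4] Q1=[P1,P2,P3,P5] Q2=[]
t=14-16: P4@Q0 runs 2, rem=4, I/O yield, promote→Q0. Q0=[P4] Q1=[P1,P2,P3,P5] Q2=[]
t=16-18: P4@Q0 runs 2, rem=2, I/O yield, promote→Q0. Q0=[P4] Q1=[P1,P2,P3,P5] Q2=[]
t=18-20: P4@Q0 runs 2, rem=0, completes. Q0=[] Q1=[P1,P2,P3,P5] Q2=[]
t=20-24: P1@Q1 runs 4, rem=6, quantum used, demote→Q2. Q0=[] Q1=[P2,P3,P5] Q2=[P1]
t=24-26: P2@Q1 runs 2, rem=0, completes. Q0=[] Q1=[P3,P5] Q2=[P1]
t=26-29: P3@Q1 runs 3, rem=2, I/O yield, promote→Q0. Q0=[P3] Q1=[P5] Q2=[P1]
t=29-31: P3@Q0 runs 2, rem=0, completes. Q0=[] Q1=[P5] Q2=[P1]
t=31-34: P5@Q1 runs 3, rem=10, I/O yield, promote→Q0. Q0=[P5] Q1=[] Q2=[P1]
t=34-36: P5@Q0 runs 2, rem=8, quantum used, demote→Q1. Q0=[] Q1=[P5] Q2=[P1]
t=36-39: P5@Q1 runs 3, rem=5, I/O yield, promote→Q0. Q0=[P5] Q1=[] Q2=[P1]
t=39-41: P5@Q0 runs 2, rem=3, quantum used, demote→Q1. Q0=[] Q1=[P5] Q2=[P1]
t=41-44: P5@Q1 runs 3, rem=0, completes. Q0=[] Q1=[] Q2=[P1]
t=44-50: P1@Q2 runs 6, rem=0, completes. Q0=[] Q1=[] Q2=[]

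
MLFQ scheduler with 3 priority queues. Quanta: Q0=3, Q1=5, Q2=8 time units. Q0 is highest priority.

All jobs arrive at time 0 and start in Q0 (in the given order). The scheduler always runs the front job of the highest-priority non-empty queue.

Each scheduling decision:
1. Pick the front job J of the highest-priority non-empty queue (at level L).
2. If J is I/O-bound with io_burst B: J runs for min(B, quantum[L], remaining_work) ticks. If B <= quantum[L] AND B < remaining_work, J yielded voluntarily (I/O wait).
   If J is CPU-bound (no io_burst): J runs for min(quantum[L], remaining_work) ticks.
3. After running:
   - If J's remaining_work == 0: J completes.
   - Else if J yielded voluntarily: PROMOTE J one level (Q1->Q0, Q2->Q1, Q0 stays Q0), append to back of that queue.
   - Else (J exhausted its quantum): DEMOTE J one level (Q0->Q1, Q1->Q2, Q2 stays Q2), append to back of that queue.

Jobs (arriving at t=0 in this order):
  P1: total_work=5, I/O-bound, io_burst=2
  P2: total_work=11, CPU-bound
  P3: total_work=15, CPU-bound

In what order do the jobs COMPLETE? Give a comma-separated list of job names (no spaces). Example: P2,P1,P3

Answer: P1,P2,P3

Derivation:
t=0-2: P1@Q0 runs 2, rem=3, I/O yield, promote→Q0. Q0=[P2,P3,P1] Q1=[] Q2=[]
t=2-5: P2@Q0 runs 3, rem=8, quantum used, demote→Q1. Q0=[P3,P1] Q1=[P2] Q2=[]
t=5-8: P3@Q0 runs 3, rem=12, quantum used, demote→Q1. Q0=[P1] Q1=[P2,P3] Q2=[]
t=8-10: P1@Q0 runs 2, rem=1, I/O yield, promote→Q0. Q0=[P1] Q1=[P2,P3] Q2=[]
t=10-11: P1@Q0 runs 1, rem=0, completes. Q0=[] Q1=[P2,P3] Q2=[]
t=11-16: P2@Q1 runs 5, rem=3, quantum used, demote→Q2. Q0=[] Q1=[P3] Q2=[P2]
t=16-21: P3@Q1 runs 5, rem=7, quantum used, demote→Q2. Q0=[] Q1=[] Q2=[P2,P3]
t=21-24: P2@Q2 runs 3, rem=0, completes. Q0=[] Q1=[] Q2=[P3]
t=24-31: P3@Q2 runs 7, rem=0, completes. Q0=[] Q1=[] Q2=[]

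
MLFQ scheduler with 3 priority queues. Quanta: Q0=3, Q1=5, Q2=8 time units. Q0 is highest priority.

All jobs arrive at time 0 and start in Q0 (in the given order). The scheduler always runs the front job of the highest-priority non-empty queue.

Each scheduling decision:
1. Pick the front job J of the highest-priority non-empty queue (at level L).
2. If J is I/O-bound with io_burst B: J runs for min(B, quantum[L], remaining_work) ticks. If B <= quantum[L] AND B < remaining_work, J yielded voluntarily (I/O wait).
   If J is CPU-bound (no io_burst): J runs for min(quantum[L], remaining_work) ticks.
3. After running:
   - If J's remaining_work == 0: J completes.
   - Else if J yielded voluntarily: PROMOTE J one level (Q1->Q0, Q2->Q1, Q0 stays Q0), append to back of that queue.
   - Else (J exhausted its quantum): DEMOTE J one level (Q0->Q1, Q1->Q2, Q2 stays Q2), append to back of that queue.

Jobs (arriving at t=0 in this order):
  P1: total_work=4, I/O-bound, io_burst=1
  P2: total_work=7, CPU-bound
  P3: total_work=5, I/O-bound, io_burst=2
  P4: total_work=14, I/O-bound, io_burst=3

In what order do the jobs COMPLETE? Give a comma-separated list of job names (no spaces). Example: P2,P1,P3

t=0-1: P1@Q0 runs 1, rem=3, I/O yield, promote→Q0. Q0=[P2,P3,P4,P1] Q1=[] Q2=[]
t=1-4: P2@Q0 runs 3, rem=4, quantum used, demote→Q1. Q0=[P3,P4,P1] Q1=[P2] Q2=[]
t=4-6: P3@Q0 runs 2, rem=3, I/O yield, promote→Q0. Q0=[P4,P1,P3] Q1=[P2] Q2=[]
t=6-9: P4@Q0 runs 3, rem=11, I/O yield, promote→Q0. Q0=[P1,P3,P4] Q1=[P2] Q2=[]
t=9-10: P1@Q0 runs 1, rem=2, I/O yield, promote→Q0. Q0=[P3,P4,P1] Q1=[P2] Q2=[]
t=10-12: P3@Q0 runs 2, rem=1, I/O yield, promote→Q0. Q0=[P4,P1,P3] Q1=[P2] Q2=[]
t=12-15: P4@Q0 runs 3, rem=8, I/O yield, promote→Q0. Q0=[P1,P3,P4] Q1=[P2] Q2=[]
t=15-16: P1@Q0 runs 1, rem=1, I/O yield, promote→Q0. Q0=[P3,P4,P1] Q1=[P2] Q2=[]
t=16-17: P3@Q0 runs 1, rem=0, completes. Q0=[P4,P1] Q1=[P2] Q2=[]
t=17-20: P4@Q0 runs 3, rem=5, I/O yield, promote→Q0. Q0=[P1,P4] Q1=[P2] Q2=[]
t=20-21: P1@Q0 runs 1, rem=0, completes. Q0=[P4] Q1=[P2] Q2=[]
t=21-24: P4@Q0 runs 3, rem=2, I/O yield, promote→Q0. Q0=[P4] Q1=[P2] Q2=[]
t=24-26: P4@Q0 runs 2, rem=0, completes. Q0=[] Q1=[P2] Q2=[]
t=26-30: P2@Q1 runs 4, rem=0, completes. Q0=[] Q1=[] Q2=[]

Answer: P3,P1,P4,P2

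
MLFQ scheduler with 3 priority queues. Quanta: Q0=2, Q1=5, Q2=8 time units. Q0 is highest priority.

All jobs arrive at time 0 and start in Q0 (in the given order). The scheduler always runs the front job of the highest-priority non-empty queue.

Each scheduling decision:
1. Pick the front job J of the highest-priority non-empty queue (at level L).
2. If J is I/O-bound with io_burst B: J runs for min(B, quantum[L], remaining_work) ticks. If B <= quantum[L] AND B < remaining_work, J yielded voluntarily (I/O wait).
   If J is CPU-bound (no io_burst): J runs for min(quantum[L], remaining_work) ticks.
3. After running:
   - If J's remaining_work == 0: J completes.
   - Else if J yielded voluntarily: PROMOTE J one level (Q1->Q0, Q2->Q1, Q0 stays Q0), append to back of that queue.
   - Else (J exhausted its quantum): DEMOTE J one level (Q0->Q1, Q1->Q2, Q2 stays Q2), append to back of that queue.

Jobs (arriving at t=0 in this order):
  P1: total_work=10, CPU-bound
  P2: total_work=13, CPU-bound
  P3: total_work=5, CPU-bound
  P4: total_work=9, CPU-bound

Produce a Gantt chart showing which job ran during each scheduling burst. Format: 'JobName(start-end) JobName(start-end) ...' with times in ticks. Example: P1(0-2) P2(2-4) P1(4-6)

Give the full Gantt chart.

t=0-2: P1@Q0 runs 2, rem=8, quantum used, demote→Q1. Q0=[P2,P3,P4] Q1=[P1] Q2=[]
t=2-4: P2@Q0 runs 2, rem=11, quantum used, demote→Q1. Q0=[P3,P4] Q1=[P1,P2] Q2=[]
t=4-6: P3@Q0 runs 2, rem=3, quantum used, demote→Q1. Q0=[P4] Q1=[P1,P2,P3] Q2=[]
t=6-8: P4@Q0 runs 2, rem=7, quantum used, demote→Q1. Q0=[] Q1=[P1,P2,P3,P4] Q2=[]
t=8-13: P1@Q1 runs 5, rem=3, quantum used, demote→Q2. Q0=[] Q1=[P2,P3,P4] Q2=[P1]
t=13-18: P2@Q1 runs 5, rem=6, quantum used, demote→Q2. Q0=[] Q1=[P3,P4] Q2=[P1,P2]
t=18-21: P3@Q1 runs 3, rem=0, completes. Q0=[] Q1=[P4] Q2=[P1,P2]
t=21-26: P4@Q1 runs 5, rem=2, quantum used, demote→Q2. Q0=[] Q1=[] Q2=[P1,P2,P4]
t=26-29: P1@Q2 runs 3, rem=0, completes. Q0=[] Q1=[] Q2=[P2,P4]
t=29-35: P2@Q2 runs 6, rem=0, completes. Q0=[] Q1=[] Q2=[P4]
t=35-37: P4@Q2 runs 2, rem=0, completes. Q0=[] Q1=[] Q2=[]

Answer: P1(0-2) P2(2-4) P3(4-6) P4(6-8) P1(8-13) P2(13-18) P3(18-21) P4(21-26) P1(26-29) P2(29-35) P4(35-37)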